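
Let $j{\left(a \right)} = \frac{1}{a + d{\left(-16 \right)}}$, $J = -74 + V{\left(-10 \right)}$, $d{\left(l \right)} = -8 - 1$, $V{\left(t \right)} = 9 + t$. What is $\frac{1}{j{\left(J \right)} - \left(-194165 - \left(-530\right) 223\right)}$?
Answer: $\frac{84}{6381899} \approx 1.3162 \cdot 10^{-5}$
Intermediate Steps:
$d{\left(l \right)} = -9$
$J = -75$ ($J = -74 + \left(9 - 10\right) = -74 - 1 = -75$)
$j{\left(a \right)} = \frac{1}{-9 + a}$ ($j{\left(a \right)} = \frac{1}{a - 9} = \frac{1}{-9 + a}$)
$\frac{1}{j{\left(J \right)} - \left(-194165 - \left(-530\right) 223\right)} = \frac{1}{\frac{1}{-9 - 75} - \left(-194165 - \left(-530\right) 223\right)} = \frac{1}{\frac{1}{-84} - \left(-194165 - -118190\right)} = \frac{1}{- \frac{1}{84} - \left(-194165 + 118190\right)} = \frac{1}{- \frac{1}{84} - -75975} = \frac{1}{- \frac{1}{84} + 75975} = \frac{1}{\frac{6381899}{84}} = \frac{84}{6381899}$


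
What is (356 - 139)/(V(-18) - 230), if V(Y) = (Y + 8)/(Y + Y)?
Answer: -3906/4135 ≈ -0.94462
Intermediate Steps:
V(Y) = (8 + Y)/(2*Y) (V(Y) = (8 + Y)/((2*Y)) = (8 + Y)*(1/(2*Y)) = (8 + Y)/(2*Y))
(356 - 139)/(V(-18) - 230) = (356 - 139)/((1/2)*(8 - 18)/(-18) - 230) = 217/((1/2)*(-1/18)*(-10) - 230) = 217/(5/18 - 230) = 217/(-4135/18) = 217*(-18/4135) = -3906/4135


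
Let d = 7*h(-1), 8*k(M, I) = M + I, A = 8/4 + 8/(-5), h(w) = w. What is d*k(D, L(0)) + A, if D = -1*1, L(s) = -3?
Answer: 39/10 ≈ 3.9000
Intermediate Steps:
A = 2/5 (A = 8*(1/4) + 8*(-1/5) = 2 - 8/5 = 2/5 ≈ 0.40000)
D = -1
k(M, I) = I/8 + M/8 (k(M, I) = (M + I)/8 = (I + M)/8 = I/8 + M/8)
d = -7 (d = 7*(-1) = -7)
d*k(D, L(0)) + A = -7*((1/8)*(-3) + (1/8)*(-1)) + 2/5 = -7*(-3/8 - 1/8) + 2/5 = -7*(-1/2) + 2/5 = 7/2 + 2/5 = 39/10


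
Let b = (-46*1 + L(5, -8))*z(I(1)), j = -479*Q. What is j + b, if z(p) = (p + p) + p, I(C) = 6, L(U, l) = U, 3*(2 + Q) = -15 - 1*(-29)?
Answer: -6046/3 ≈ -2015.3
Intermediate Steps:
Q = 8/3 (Q = -2 + (-15 - 1*(-29))/3 = -2 + (-15 + 29)/3 = -2 + (⅓)*14 = -2 + 14/3 = 8/3 ≈ 2.6667)
j = -3832/3 (j = -479*8/3 = -3832/3 ≈ -1277.3)
z(p) = 3*p (z(p) = 2*p + p = 3*p)
b = -738 (b = (-46*1 + 5)*(3*6) = (-46 + 5)*18 = -41*18 = -738)
j + b = -3832/3 - 738 = -6046/3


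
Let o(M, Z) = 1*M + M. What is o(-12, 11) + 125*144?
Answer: 17976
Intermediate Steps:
o(M, Z) = 2*M (o(M, Z) = M + M = 2*M)
o(-12, 11) + 125*144 = 2*(-12) + 125*144 = -24 + 18000 = 17976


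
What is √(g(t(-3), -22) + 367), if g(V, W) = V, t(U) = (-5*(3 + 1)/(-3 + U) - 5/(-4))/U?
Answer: √13157/6 ≈ 19.117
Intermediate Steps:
t(U) = (5/4 - 5/(-¾ + U/4))/U (t(U) = (-5*4/(-3 + U) - 5*(-¼))/U = (-5*4/(-3 + U) + 5/4)/U = (-5/(-¾ + U/4) + 5/4)/U = (5/4 - 5/(-¾ + U/4))/U)
√(g(t(-3), -22) + 367) = √((5/4)*(-19 - 3)/(-3*(-3 - 3)) + 367) = √((5/4)*(-⅓)*(-22)/(-6) + 367) = √((5/4)*(-⅓)*(-⅙)*(-22) + 367) = √(-55/36 + 367) = √(13157/36) = √13157/6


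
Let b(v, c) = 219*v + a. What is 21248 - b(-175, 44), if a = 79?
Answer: 59494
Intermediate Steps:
b(v, c) = 79 + 219*v (b(v, c) = 219*v + 79 = 79 + 219*v)
21248 - b(-175, 44) = 21248 - (79 + 219*(-175)) = 21248 - (79 - 38325) = 21248 - 1*(-38246) = 21248 + 38246 = 59494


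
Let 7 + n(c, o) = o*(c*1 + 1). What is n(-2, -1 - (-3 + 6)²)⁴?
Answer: 81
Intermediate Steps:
n(c, o) = -7 + o*(1 + c) (n(c, o) = -7 + o*(c*1 + 1) = -7 + o*(c + 1) = -7 + o*(1 + c))
n(-2, -1 - (-3 + 6)²)⁴ = (-7 + (-1 - (-3 + 6)²) - 2*(-1 - (-3 + 6)²))⁴ = (-7 + (-1 - 1*3²) - 2*(-1 - 1*3²))⁴ = (-7 + (-1 - 1*9) - 2*(-1 - 1*9))⁴ = (-7 + (-1 - 9) - 2*(-1 - 9))⁴ = (-7 - 10 - 2*(-10))⁴ = (-7 - 10 + 20)⁴ = 3⁴ = 81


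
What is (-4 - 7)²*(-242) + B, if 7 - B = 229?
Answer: -29504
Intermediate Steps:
B = -222 (B = 7 - 1*229 = 7 - 229 = -222)
(-4 - 7)²*(-242) + B = (-4 - 7)²*(-242) - 222 = (-11)²*(-242) - 222 = 121*(-242) - 222 = -29282 - 222 = -29504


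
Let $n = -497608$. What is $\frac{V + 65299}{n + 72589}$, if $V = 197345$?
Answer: $- \frac{87548}{141673} \approx -0.61796$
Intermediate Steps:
$\frac{V + 65299}{n + 72589} = \frac{197345 + 65299}{-497608 + 72589} = \frac{262644}{-425019} = 262644 \left(- \frac{1}{425019}\right) = - \frac{87548}{141673}$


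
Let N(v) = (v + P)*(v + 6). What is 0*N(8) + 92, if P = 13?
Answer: 92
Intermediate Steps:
N(v) = (6 + v)*(13 + v) (N(v) = (v + 13)*(v + 6) = (13 + v)*(6 + v) = (6 + v)*(13 + v))
0*N(8) + 92 = 0*(78 + 8**2 + 19*8) + 92 = 0*(78 + 64 + 152) + 92 = 0*294 + 92 = 0 + 92 = 92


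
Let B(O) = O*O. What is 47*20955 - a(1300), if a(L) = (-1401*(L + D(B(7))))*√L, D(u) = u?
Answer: 984885 + 18899490*√13 ≈ 6.9128e+7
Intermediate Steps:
B(O) = O²
a(L) = √L*(-68649 - 1401*L) (a(L) = (-1401*(L + 7²))*√L = (-1401*(L + 49))*√L = (-1401*(49 + L))*√L = (-68649 - 1401*L)*√L = √L*(-68649 - 1401*L))
47*20955 - a(1300) = 47*20955 - 1401*√1300*(-49 - 1*1300) = 984885 - 1401*10*√13*(-49 - 1300) = 984885 - 1401*10*√13*(-1349) = 984885 - (-18899490)*√13 = 984885 + 18899490*√13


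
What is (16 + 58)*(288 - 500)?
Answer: -15688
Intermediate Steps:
(16 + 58)*(288 - 500) = 74*(-212) = -15688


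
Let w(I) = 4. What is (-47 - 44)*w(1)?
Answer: -364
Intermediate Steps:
(-47 - 44)*w(1) = (-47 - 44)*4 = -91*4 = -364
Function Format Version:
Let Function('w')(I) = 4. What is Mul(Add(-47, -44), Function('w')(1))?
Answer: -364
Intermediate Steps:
Mul(Add(-47, -44), Function('w')(1)) = Mul(Add(-47, -44), 4) = Mul(-91, 4) = -364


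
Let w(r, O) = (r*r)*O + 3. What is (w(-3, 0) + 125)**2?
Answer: 16384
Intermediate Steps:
w(r, O) = 3 + O*r**2 (w(r, O) = r**2*O + 3 = O*r**2 + 3 = 3 + O*r**2)
(w(-3, 0) + 125)**2 = ((3 + 0*(-3)**2) + 125)**2 = ((3 + 0*9) + 125)**2 = ((3 + 0) + 125)**2 = (3 + 125)**2 = 128**2 = 16384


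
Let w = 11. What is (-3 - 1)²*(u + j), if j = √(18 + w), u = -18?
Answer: -288 + 16*√29 ≈ -201.84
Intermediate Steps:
j = √29 (j = √(18 + 11) = √29 ≈ 5.3852)
(-3 - 1)²*(u + j) = (-3 - 1)²*(-18 + √29) = (-4)²*(-18 + √29) = 16*(-18 + √29) = -288 + 16*√29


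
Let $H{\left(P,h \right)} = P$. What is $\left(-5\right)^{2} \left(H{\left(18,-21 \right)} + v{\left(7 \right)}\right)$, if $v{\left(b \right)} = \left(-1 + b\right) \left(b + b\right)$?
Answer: $2550$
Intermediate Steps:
$v{\left(b \right)} = 2 b \left(-1 + b\right)$ ($v{\left(b \right)} = \left(-1 + b\right) 2 b = 2 b \left(-1 + b\right)$)
$\left(-5\right)^{2} \left(H{\left(18,-21 \right)} + v{\left(7 \right)}\right) = \left(-5\right)^{2} \left(18 + 2 \cdot 7 \left(-1 + 7\right)\right) = 25 \left(18 + 2 \cdot 7 \cdot 6\right) = 25 \left(18 + 84\right) = 25 \cdot 102 = 2550$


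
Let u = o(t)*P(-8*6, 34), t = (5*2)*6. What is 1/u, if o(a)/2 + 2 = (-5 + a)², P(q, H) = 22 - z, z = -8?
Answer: 1/181380 ≈ 5.5133e-6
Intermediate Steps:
t = 60 (t = 10*6 = 60)
P(q, H) = 30 (P(q, H) = 22 - 1*(-8) = 22 + 8 = 30)
o(a) = -4 + 2*(-5 + a)²
u = 181380 (u = (-4 + 2*(-5 + 60)²)*30 = (-4 + 2*55²)*30 = (-4 + 2*3025)*30 = (-4 + 6050)*30 = 6046*30 = 181380)
1/u = 1/181380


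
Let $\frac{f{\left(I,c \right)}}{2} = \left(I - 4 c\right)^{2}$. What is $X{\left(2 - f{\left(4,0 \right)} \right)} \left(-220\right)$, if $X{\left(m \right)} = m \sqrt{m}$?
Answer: $6600 i \sqrt{30} \approx 36150.0 i$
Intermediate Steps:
$f{\left(I,c \right)} = 2 \left(I - 4 c\right)^{2}$
$X{\left(m \right)} = m^{\frac{3}{2}}$
$X{\left(2 - f{\left(4,0 \right)} \right)} \left(-220\right) = \left(2 - 2 \left(4 - 0\right)^{2}\right)^{\frac{3}{2}} \left(-220\right) = \left(2 - 2 \left(4 + 0\right)^{2}\right)^{\frac{3}{2}} \left(-220\right) = \left(2 - 2 \cdot 4^{2}\right)^{\frac{3}{2}} \left(-220\right) = \left(2 - 2 \cdot 16\right)^{\frac{3}{2}} \left(-220\right) = \left(2 - 32\right)^{\frac{3}{2}} \left(-220\right) = \left(-30\right)^{\frac{3}{2}} \left(-220\right) = - 30 i \sqrt{30} \left(-220\right) = 6600 i \sqrt{30}$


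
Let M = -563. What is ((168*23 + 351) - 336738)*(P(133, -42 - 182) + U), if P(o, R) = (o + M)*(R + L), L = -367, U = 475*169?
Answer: -111197353815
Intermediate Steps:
U = 80275
P(o, R) = (-563 + o)*(-367 + R) (P(o, R) = (o - 563)*(R - 367) = (-563 + o)*(-367 + R))
((168*23 + 351) - 336738)*(P(133, -42 - 182) + U) = ((168*23 + 351) - 336738)*((206621 - 563*(-42 - 182) - 367*133 + (-42 - 182)*133) + 80275) = ((3864 + 351) - 336738)*((206621 - 563*(-224) - 48811 - 224*133) + 80275) = (4215 - 336738)*((206621 + 126112 - 48811 - 29792) + 80275) = -332523*(254130 + 80275) = -332523*334405 = -111197353815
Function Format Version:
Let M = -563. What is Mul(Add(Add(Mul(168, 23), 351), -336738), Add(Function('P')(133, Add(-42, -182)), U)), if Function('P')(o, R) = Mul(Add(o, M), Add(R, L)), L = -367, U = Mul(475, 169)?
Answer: -111197353815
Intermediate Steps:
U = 80275
Function('P')(o, R) = Mul(Add(-563, o), Add(-367, R)) (Function('P')(o, R) = Mul(Add(o, -563), Add(R, -367)) = Mul(Add(-563, o), Add(-367, R)))
Mul(Add(Add(Mul(168, 23), 351), -336738), Add(Function('P')(133, Add(-42, -182)), U)) = Mul(Add(Add(Mul(168, 23), 351), -336738), Add(Add(206621, Mul(-563, Add(-42, -182)), Mul(-367, 133), Mul(Add(-42, -182), 133)), 80275)) = Mul(Add(Add(3864, 351), -336738), Add(Add(206621, Mul(-563, -224), -48811, Mul(-224, 133)), 80275)) = Mul(Add(4215, -336738), Add(Add(206621, 126112, -48811, -29792), 80275)) = Mul(-332523, Add(254130, 80275)) = Mul(-332523, 334405) = -111197353815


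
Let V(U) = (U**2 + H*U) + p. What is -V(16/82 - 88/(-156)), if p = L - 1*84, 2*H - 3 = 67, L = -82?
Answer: 355013660/2556801 ≈ 138.85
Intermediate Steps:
H = 35 (H = 3/2 + (1/2)*67 = 3/2 + 67/2 = 35)
p = -166 (p = -82 - 1*84 = -82 - 84 = -166)
V(U) = -166 + U**2 + 35*U (V(U) = (U**2 + 35*U) - 166 = -166 + U**2 + 35*U)
-V(16/82 - 88/(-156)) = -(-166 + (16/82 - 88/(-156))**2 + 35*(16/82 - 88/(-156))) = -(-166 + (16*(1/82) - 88*(-1/156))**2 + 35*(16*(1/82) - 88*(-1/156))) = -(-166 + (8/41 + 22/39)**2 + 35*(8/41 + 22/39)) = -(-166 + (1214/1599)**2 + 35*(1214/1599)) = -(-166 + 1473796/2556801 + 42490/1599) = -1*(-355013660/2556801) = 355013660/2556801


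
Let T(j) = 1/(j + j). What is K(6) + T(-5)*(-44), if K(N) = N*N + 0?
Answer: 202/5 ≈ 40.400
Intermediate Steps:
T(j) = 1/(2*j)
K(N) = N² (K(N) = N² + 0 = N²)
K(6) + T(-5)*(-44) = 6² + ((½)/(-5))*(-44) = 36 + ((½)*(-⅕))*(-44) = 36 - ⅒*(-44) = 36 + 22/5 = 202/5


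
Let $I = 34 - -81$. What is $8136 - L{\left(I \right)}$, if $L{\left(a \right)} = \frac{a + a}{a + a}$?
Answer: $8135$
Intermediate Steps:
$I = 115$ ($I = 34 + 81 = 115$)
$L{\left(a \right)} = 1$ ($L{\left(a \right)} = \frac{2 a}{2 a} = 2 a \frac{1}{2 a} = 1$)
$8136 - L{\left(I \right)} = 8136 - 1 = 8135$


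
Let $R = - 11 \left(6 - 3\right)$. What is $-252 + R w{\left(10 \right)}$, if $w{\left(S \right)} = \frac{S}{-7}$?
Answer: $- \frac{1434}{7} \approx -204.86$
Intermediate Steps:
$R = -33$ ($R = \left(-11\right) 3 = -33$)
$w{\left(S \right)} = - \frac{S}{7}$ ($w{\left(S \right)} = S \left(- \frac{1}{7}\right) = - \frac{S}{7}$)
$-252 + R w{\left(10 \right)} = -252 - 33 \left(\left(- \frac{1}{7}\right) 10\right) = -252 - - \frac{330}{7} = -252 + \frac{330}{7} = - \frac{1434}{7}$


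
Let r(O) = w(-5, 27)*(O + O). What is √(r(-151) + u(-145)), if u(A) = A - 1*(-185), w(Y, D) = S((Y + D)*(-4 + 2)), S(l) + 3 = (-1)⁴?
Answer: 2*√161 ≈ 25.377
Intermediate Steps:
S(l) = -2 (S(l) = -3 + (-1)⁴ = -3 + 1 = -2)
w(Y, D) = -2
u(A) = 185 + A (u(A) = A + 185 = 185 + A)
r(O) = -4*O (r(O) = -2*(O + O) = -4*O)
√(r(-151) + u(-145)) = √(-4*(-151) + (185 - 145)) = √(604 + 40) = √644 = 2*√161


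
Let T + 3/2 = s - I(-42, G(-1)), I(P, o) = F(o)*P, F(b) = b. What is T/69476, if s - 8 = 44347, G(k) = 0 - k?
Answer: 88791/138952 ≈ 0.63900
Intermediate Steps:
G(k) = -k
I(P, o) = P*o (I(P, o) = o*P = P*o)
s = 44355 (s = 8 + 44347 = 44355)
T = 88791/2 (T = -3/2 + (44355 - (-42)*(-1*(-1))) = -3/2 + (44355 - (-42)) = -3/2 + (44355 - 1*(-42)) = -3/2 + (44355 + 42) = -3/2 + 44397 = 88791/2 ≈ 44396.)
T/69476 = (88791/2)/69476 = (88791/2)*(1/69476) = 88791/138952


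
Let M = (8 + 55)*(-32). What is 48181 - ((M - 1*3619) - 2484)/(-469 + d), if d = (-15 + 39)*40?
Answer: 23664990/491 ≈ 48198.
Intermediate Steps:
M = -2016 (M = 63*(-32) = -2016)
d = 960 (d = 24*40 = 960)
48181 - ((M - 1*3619) - 2484)/(-469 + d) = 48181 - ((-2016 - 1*3619) - 2484)/(-469 + 960) = 48181 - ((-2016 - 3619) - 2484)/491 = 48181 - (-5635 - 2484)/491 = 48181 - (-8119)/491 = 48181 - 1*(-8119/491) = 48181 + 8119/491 = 23664990/491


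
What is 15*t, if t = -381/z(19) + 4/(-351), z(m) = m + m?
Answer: -669415/4446 ≈ -150.57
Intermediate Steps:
z(m) = 2*m
t = -133883/13338 (t = -381/(2*19) + 4/(-351) = -381/38 + 4*(-1/351) = -381*1/38 - 4/351 = -381/38 - 4/351 = -133883/13338 ≈ -10.038)
15*t = 15*(-133883/13338) = -669415/4446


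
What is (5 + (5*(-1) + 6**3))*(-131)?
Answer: -28296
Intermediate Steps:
(5 + (5*(-1) + 6**3))*(-131) = (5 + (-5 + 216))*(-131) = (5 + 211)*(-131) = 216*(-131) = -28296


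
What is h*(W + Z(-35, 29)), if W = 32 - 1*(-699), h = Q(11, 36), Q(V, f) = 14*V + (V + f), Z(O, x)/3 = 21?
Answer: 159594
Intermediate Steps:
Z(O, x) = 63 (Z(O, x) = 3*21 = 63)
Q(V, f) = f + 15*V
h = 201 (h = 36 + 15*11 = 36 + 165 = 201)
W = 731 (W = 32 + 699 = 731)
h*(W + Z(-35, 29)) = 201*(731 + 63) = 201*794 = 159594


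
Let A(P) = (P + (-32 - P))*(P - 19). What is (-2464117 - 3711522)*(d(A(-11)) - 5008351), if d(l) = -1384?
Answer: 30938314845665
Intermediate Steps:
A(P) = 608 - 32*P (A(P) = -32*(-19 + P) = 608 - 32*P)
(-2464117 - 3711522)*(d(A(-11)) - 5008351) = (-2464117 - 3711522)*(-1384 - 5008351) = -6175639*(-5009735) = 30938314845665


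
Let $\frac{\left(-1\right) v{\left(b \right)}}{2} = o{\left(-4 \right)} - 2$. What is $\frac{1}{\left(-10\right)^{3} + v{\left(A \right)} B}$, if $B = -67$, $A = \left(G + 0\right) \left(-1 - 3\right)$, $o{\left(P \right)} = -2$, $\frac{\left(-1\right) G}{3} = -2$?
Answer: $- \frac{1}{1536} \approx -0.00065104$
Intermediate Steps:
$G = 6$ ($G = \left(-3\right) \left(-2\right) = 6$)
$A = -24$ ($A = \left(6 + 0\right) \left(-1 - 3\right) = 6 \left(-4\right) = -24$)
$v{\left(b \right)} = 8$ ($v{\left(b \right)} = - 2 \left(-2 - 2\right) = \left(-2\right) \left(-4\right) = 8$)
$\frac{1}{\left(-10\right)^{3} + v{\left(A \right)} B} = \frac{1}{\left(-10\right)^{3} + 8 \left(-67\right)} = \frac{1}{-1000 - 536} = \frac{1}{-1536} = - \frac{1}{1536}$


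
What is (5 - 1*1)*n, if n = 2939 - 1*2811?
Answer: 512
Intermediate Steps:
n = 128 (n = 2939 - 2811 = 128)
(5 - 1*1)*n = (5 - 1*1)*128 = (5 - 1)*128 = 4*128 = 512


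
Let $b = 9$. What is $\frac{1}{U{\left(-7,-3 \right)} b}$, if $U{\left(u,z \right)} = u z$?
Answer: $\frac{1}{189} \approx 0.005291$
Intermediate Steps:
$\frac{1}{U{\left(-7,-3 \right)} b} = \frac{1}{\left(-7\right) \left(-3\right) 9} = \frac{1}{21 \cdot 9} = \frac{1}{189}$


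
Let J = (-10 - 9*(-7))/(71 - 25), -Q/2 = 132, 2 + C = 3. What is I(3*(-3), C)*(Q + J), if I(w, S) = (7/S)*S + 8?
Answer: -181365/46 ≈ -3942.7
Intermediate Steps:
C = 1 (C = -2 + 3 = 1)
I(w, S) = 15 (I(w, S) = 7 + 8 = 15)
Q = -264 (Q = -2*132 = -264)
J = 53/46 (J = (-10 + 63)/46 = 53*(1/46) = 53/46 ≈ 1.1522)
I(3*(-3), C)*(Q + J) = 15*(-264 + 53/46) = 15*(-12091/46) = -181365/46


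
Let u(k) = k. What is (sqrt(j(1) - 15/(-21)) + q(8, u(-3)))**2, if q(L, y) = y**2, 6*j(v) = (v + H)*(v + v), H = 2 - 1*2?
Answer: (189 + sqrt(462))**2/441 ≈ 100.47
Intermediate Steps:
H = 0 (H = 2 - 2 = 0)
j(v) = v**2/3 (j(v) = ((v + 0)*(v + v))/6 = (v*(2*v))/6 = (2*v**2)/6 = v**2/3)
(sqrt(j(1) - 15/(-21)) + q(8, u(-3)))**2 = (sqrt((1/3)*1**2 - 15/(-21)) + (-3)**2)**2 = (sqrt((1/3)*1 - 15*(-1/21)) + 9)**2 = (sqrt(1/3 + 5/7) + 9)**2 = (sqrt(22/21) + 9)**2 = (sqrt(462)/21 + 9)**2 = (9 + sqrt(462)/21)**2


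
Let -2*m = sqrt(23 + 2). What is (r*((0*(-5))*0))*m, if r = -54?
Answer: 0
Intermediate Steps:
m = -5/2 (m = -sqrt(23 + 2)/2 = -sqrt(25)/2 = -1/2*5 = -5/2 ≈ -2.5000)
(r*((0*(-5))*0))*m = -54*0*(-5)*0*(-5/2) = -0*0*(-5/2) = -54*0*(-5/2) = 0*(-5/2) = 0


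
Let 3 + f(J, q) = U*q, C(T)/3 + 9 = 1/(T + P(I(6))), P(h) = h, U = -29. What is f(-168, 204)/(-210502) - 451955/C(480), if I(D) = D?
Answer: 15412289772207/920525246 ≈ 16743.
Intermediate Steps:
C(T) = -27 + 3/(6 + T) (C(T) = -27 + 3/(T + 6) = -27 + 3/(6 + T))
f(J, q) = -3 - 29*q
f(-168, 204)/(-210502) - 451955/C(480) = (-3 - 29*204)/(-210502) - 451955*(6 + 480)/(3*(-53 - 9*480)) = (-3 - 5916)*(-1/210502) - 451955*162/(-53 - 4320) = -5919*(-1/210502) - 451955/(3*(1/486)*(-4373)) = 5919/210502 - 451955/(-4373/162) = 5919/210502 - 451955*(-162/4373) = 5919/210502 + 73216710/4373 = 15412289772207/920525246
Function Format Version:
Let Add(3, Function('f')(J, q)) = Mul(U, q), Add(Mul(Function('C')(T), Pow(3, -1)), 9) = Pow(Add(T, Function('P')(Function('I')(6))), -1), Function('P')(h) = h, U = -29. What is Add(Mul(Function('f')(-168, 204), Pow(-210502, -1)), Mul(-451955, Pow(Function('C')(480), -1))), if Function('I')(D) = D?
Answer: Rational(15412289772207, 920525246) ≈ 16743.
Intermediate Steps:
Function('C')(T) = Add(-27, Mul(3, Pow(Add(6, T), -1))) (Function('C')(T) = Add(-27, Mul(3, Pow(Add(T, 6), -1))) = Add(-27, Mul(3, Pow(Add(6, T), -1))))
Function('f')(J, q) = Add(-3, Mul(-29, q))
Add(Mul(Function('f')(-168, 204), Pow(-210502, -1)), Mul(-451955, Pow(Function('C')(480), -1))) = Add(Mul(Add(-3, Mul(-29, 204)), Pow(-210502, -1)), Mul(-451955, Pow(Mul(3, Pow(Add(6, 480), -1), Add(-53, Mul(-9, 480))), -1))) = Add(Mul(Add(-3, -5916), Rational(-1, 210502)), Mul(-451955, Pow(Mul(3, Pow(486, -1), Add(-53, -4320)), -1))) = Add(Mul(-5919, Rational(-1, 210502)), Mul(-451955, Pow(Mul(3, Rational(1, 486), -4373), -1))) = Add(Rational(5919, 210502), Mul(-451955, Pow(Rational(-4373, 162), -1))) = Add(Rational(5919, 210502), Mul(-451955, Rational(-162, 4373))) = Add(Rational(5919, 210502), Rational(73216710, 4373)) = Rational(15412289772207, 920525246)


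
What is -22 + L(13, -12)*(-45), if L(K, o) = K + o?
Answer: -67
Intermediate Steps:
-22 + L(13, -12)*(-45) = -22 + (13 - 12)*(-45) = -22 + 1*(-45) = -22 - 45 = -67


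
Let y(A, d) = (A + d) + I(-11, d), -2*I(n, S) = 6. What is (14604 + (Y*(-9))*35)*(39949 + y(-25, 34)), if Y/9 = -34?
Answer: 4434765270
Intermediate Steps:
Y = -306 (Y = 9*(-34) = -306)
I(n, S) = -3 (I(n, S) = -1/2*6 = -3)
y(A, d) = -3 + A + d (y(A, d) = (A + d) - 3 = -3 + A + d)
(14604 + (Y*(-9))*35)*(39949 + y(-25, 34)) = (14604 - 306*(-9)*35)*(39949 + (-3 - 25 + 34)) = (14604 + 2754*35)*(39949 + 6) = (14604 + 96390)*39955 = 110994*39955 = 4434765270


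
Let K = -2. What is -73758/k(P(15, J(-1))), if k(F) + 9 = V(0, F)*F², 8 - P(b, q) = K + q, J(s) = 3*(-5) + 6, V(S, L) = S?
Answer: 24586/3 ≈ 8195.3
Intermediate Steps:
J(s) = -9 (J(s) = -15 + 6 = -9)
P(b, q) = 10 - q (P(b, q) = 8 - (-2 + q) = 8 + (2 - q) = 10 - q)
k(F) = -9 (k(F) = -9 + 0*F² = -9 + 0 = -9)
-73758/k(P(15, J(-1))) = -73758/(-9) = -73758*(-⅑) = 24586/3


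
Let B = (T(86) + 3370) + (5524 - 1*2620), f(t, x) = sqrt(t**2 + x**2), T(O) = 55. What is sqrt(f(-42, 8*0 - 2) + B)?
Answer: sqrt(6329 + 2*sqrt(442)) ≈ 79.819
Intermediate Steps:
B = 6329 (B = (55 + 3370) + (5524 - 1*2620) = 3425 + (5524 - 2620) = 3425 + 2904 = 6329)
sqrt(f(-42, 8*0 - 2) + B) = sqrt(sqrt((-42)**2 + (8*0 - 2)**2) + 6329) = sqrt(sqrt(1764 + (0 - 2)**2) + 6329) = sqrt(sqrt(1764 + (-2)**2) + 6329) = sqrt(sqrt(1764 + 4) + 6329) = sqrt(sqrt(1768) + 6329) = sqrt(2*sqrt(442) + 6329) = sqrt(6329 + 2*sqrt(442))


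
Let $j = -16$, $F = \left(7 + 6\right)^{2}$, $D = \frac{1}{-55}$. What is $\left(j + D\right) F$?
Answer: $- \frac{148889}{55} \approx -2707.1$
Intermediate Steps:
$D = - \frac{1}{55} \approx -0.018182$
$F = 169$ ($F = 13^{2} = 169$)
$\left(j + D\right) F = \left(-16 - \frac{1}{55}\right) 169 = \left(- \frac{881}{55}\right) 169 = - \frac{148889}{55}$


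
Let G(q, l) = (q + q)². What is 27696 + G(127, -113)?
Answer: 92212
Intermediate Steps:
G(q, l) = 4*q² (G(q, l) = (2*q)² = 4*q²)
27696 + G(127, -113) = 27696 + 4*127² = 27696 + 4*16129 = 27696 + 64516 = 92212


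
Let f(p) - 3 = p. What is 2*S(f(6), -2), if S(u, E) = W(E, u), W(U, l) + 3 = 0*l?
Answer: -6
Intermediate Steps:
f(p) = 3 + p
W(U, l) = -3 (W(U, l) = -3 + 0*l = -3 + 0 = -3)
S(u, E) = -3
2*S(f(6), -2) = 2*(-3) = -6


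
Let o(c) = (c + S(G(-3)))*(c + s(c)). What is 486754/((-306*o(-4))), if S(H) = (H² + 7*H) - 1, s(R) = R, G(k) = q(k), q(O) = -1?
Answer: -243377/13464 ≈ -18.076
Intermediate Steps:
G(k) = -1
S(H) = -1 + H² + 7*H
o(c) = 2*c*(-7 + c) (o(c) = (c + (-1 + (-1)² + 7*(-1)))*(c + c) = (c + (-1 + 1 - 7))*(2*c) = (c - 7)*(2*c) = (-7 + c)*(2*c) = 2*c*(-7 + c))
486754/((-306*o(-4))) = 486754/((-612*(-4)*(-7 - 4))) = 486754/((-612*(-4)*(-11))) = 486754/((-306*88)) = 486754/(-26928) = 486754*(-1/26928) = -243377/13464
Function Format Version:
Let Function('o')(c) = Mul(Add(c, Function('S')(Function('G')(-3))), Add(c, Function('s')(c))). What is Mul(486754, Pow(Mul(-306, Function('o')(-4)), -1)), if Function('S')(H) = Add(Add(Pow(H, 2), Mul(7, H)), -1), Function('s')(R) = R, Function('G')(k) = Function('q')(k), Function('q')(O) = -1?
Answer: Rational(-243377, 13464) ≈ -18.076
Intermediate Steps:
Function('G')(k) = -1
Function('S')(H) = Add(-1, Pow(H, 2), Mul(7, H))
Function('o')(c) = Mul(2, c, Add(-7, c)) (Function('o')(c) = Mul(Add(c, Add(-1, Pow(-1, 2), Mul(7, -1))), Add(c, c)) = Mul(Add(c, Add(-1, 1, -7)), Mul(2, c)) = Mul(Add(c, -7), Mul(2, c)) = Mul(Add(-7, c), Mul(2, c)) = Mul(2, c, Add(-7, c)))
Mul(486754, Pow(Mul(-306, Function('o')(-4)), -1)) = Mul(486754, Pow(Mul(-306, Mul(2, -4, Add(-7, -4))), -1)) = Mul(486754, Pow(Mul(-306, Mul(2, -4, -11)), -1)) = Mul(486754, Pow(Mul(-306, 88), -1)) = Mul(486754, Pow(-26928, -1)) = Mul(486754, Rational(-1, 26928)) = Rational(-243377, 13464)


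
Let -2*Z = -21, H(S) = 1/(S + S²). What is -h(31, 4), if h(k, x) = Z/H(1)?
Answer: -21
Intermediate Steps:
Z = 21/2 (Z = -½*(-21) = 21/2 ≈ 10.500)
h(k, x) = 21 (h(k, x) = 21/(2*((1/(1*(1 + 1))))) = 21/(2*((1/2))) = 21/(2*((1*(½)))) = 21/(2*(½)) = (21/2)*2 = 21)
-h(31, 4) = -1*21 = -21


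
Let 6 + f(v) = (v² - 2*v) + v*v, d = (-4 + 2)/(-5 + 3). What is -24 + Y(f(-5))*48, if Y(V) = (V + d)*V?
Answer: 142536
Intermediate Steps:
d = 1 (d = -2/(-2) = -2*(-½) = 1)
f(v) = -6 - 2*v + 2*v² (f(v) = -6 + ((v² - 2*v) + v*v) = -6 + ((v² - 2*v) + v²) = -6 + (-2*v + 2*v²) = -6 - 2*v + 2*v²)
Y(V) = V*(1 + V) (Y(V) = (V + 1)*V = (1 + V)*V = V*(1 + V))
-24 + Y(f(-5))*48 = -24 + ((-6 - 2*(-5) + 2*(-5)²)*(1 + (-6 - 2*(-5) + 2*(-5)²)))*48 = -24 + ((-6 + 10 + 2*25)*(1 + (-6 + 10 + 2*25)))*48 = -24 + ((-6 + 10 + 50)*(1 + (-6 + 10 + 50)))*48 = -24 + (54*(1 + 54))*48 = -24 + (54*55)*48 = -24 + 2970*48 = -24 + 142560 = 142536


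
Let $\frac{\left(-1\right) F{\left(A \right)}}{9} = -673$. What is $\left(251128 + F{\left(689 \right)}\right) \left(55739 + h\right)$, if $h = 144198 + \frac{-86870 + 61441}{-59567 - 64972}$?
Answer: $\frac{6403901220506320}{124539} \approx 5.1421 \cdot 10^{10}$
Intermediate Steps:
$F{\left(A \right)} = 6057$ ($F{\left(A \right)} = \left(-9\right) \left(-673\right) = 6057$)
$h = \frac{17958300151}{124539}$ ($h = 144198 - \frac{25429}{-124539} = 144198 - - \frac{25429}{124539} = 144198 + \frac{25429}{124539} = \frac{17958300151}{124539} \approx 1.442 \cdot 10^{5}$)
$\left(251128 + F{\left(689 \right)}\right) \left(55739 + h\right) = \left(251128 + 6057\right) \left(55739 + \frac{17958300151}{124539}\right) = 257185 \cdot \frac{24899979472}{124539} = \frac{6403901220506320}{124539}$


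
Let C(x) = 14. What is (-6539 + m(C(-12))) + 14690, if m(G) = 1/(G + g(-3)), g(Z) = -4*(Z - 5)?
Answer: 374947/46 ≈ 8151.0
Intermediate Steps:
g(Z) = 20 - 4*Z (g(Z) = -4*(-5 + Z) = 20 - 4*Z)
m(G) = 1/(32 + G) (m(G) = 1/(G + (20 - 4*(-3))) = 1/(G + (20 + 12)) = 1/(G + 32) = 1/(32 + G))
(-6539 + m(C(-12))) + 14690 = (-6539 + 1/(32 + 14)) + 14690 = (-6539 + 1/46) + 14690 = -300793/46 + 14690 = 374947/46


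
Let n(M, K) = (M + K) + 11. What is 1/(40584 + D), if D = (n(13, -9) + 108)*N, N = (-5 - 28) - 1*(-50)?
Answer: 1/42675 ≈ 2.3433e-5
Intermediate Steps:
n(M, K) = 11 + K + M (n(M, K) = (K + M) + 11 = 11 + K + M)
N = 17 (N = -33 + 50 = 17)
D = 2091 (D = ((11 - 9 + 13) + 108)*17 = (15 + 108)*17 = 123*17 = 2091)
1/(40584 + D) = 1/(40584 + 2091) = 1/42675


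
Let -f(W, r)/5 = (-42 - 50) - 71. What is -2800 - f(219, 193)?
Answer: -3615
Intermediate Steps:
f(W, r) = 815 (f(W, r) = -5*((-42 - 50) - 71) = -5*(-92 - 71) = -5*(-163) = 815)
-2800 - f(219, 193) = -2800 - 1*815 = -2800 - 815 = -3615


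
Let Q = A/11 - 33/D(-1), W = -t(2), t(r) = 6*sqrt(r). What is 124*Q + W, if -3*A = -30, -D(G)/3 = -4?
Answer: -2511/11 - 6*sqrt(2) ≈ -236.76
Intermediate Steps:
D(G) = 12 (D(G) = -3*(-4) = 12)
A = 10 (A = -1/3*(-30) = 10)
W = -6*sqrt(2) ≈ -8.4853
Q = -81/44 (Q = 10/11 - 33/12 = 10*(1/11) - 33*1/12 = 10/11 - 11/4 = -81/44 ≈ -1.8409)
124*Q + W = 124*(-81/44) - 6*sqrt(2) = -2511/11 - 6*sqrt(2)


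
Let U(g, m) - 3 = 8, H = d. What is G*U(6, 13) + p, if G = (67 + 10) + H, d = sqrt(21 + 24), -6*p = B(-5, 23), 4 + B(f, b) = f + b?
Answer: 2534/3 + 33*sqrt(5) ≈ 918.46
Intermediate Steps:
B(f, b) = -4 + b + f (B(f, b) = -4 + (f + b) = -4 + (b + f) = -4 + b + f)
p = -7/3 (p = -(-4 + 23 - 5)/6 = -1/6*14 = -7/3 ≈ -2.3333)
d = 3*sqrt(5) (d = sqrt(45) = 3*sqrt(5) ≈ 6.7082)
H = 3*sqrt(5) ≈ 6.7082
U(g, m) = 11 (U(g, m) = 3 + 8 = 11)
G = 77 + 3*sqrt(5) (G = (67 + 10) + 3*sqrt(5) = 77 + 3*sqrt(5) ≈ 83.708)
G*U(6, 13) + p = (77 + 3*sqrt(5))*11 - 7/3 = (847 + 33*sqrt(5)) - 7/3 = 2534/3 + 33*sqrt(5)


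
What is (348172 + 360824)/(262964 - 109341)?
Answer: 708996/153623 ≈ 4.6152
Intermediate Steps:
(348172 + 360824)/(262964 - 109341) = 708996/153623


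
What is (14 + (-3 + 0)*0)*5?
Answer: 70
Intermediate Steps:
(14 + (-3 + 0)*0)*5 = (14 - 3*0)*5 = (14 + 0)*5 = 14*5 = 70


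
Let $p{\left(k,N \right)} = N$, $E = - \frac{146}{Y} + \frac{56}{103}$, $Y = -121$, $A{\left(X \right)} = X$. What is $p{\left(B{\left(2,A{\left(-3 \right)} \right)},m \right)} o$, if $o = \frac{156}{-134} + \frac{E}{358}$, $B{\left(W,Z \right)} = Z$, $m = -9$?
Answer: $\frac{1559498733}{149468759} \approx 10.434$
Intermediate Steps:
$E = \frac{21814}{12463}$ ($E = - \frac{146}{-121} + \frac{56}{103} = \left(-146\right) \left(- \frac{1}{121}\right) + 56 \cdot \frac{1}{103} = \frac{146}{121} + \frac{56}{103} = \frac{21814}{12463} \approx 1.7503$)
$o = - \frac{173277637}{149468759}$ ($o = \frac{156}{-134} + \frac{21814}{12463 \cdot 358} = 156 \left(- \frac{1}{134}\right) + \frac{21814}{12463} \cdot \frac{1}{358} = - \frac{78}{67} + \frac{10907}{2230877} = - \frac{173277637}{149468759} \approx -1.1593$)
$p{\left(B{\left(2,A{\left(-3 \right)} \right)},m \right)} o = \left(-9\right) \left(- \frac{173277637}{149468759}\right) = \frac{1559498733}{149468759}$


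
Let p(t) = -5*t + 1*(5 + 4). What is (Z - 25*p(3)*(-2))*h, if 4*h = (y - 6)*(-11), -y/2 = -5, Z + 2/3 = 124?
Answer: 5830/3 ≈ 1943.3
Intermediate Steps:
Z = 370/3 (Z = -2/3 + 124 = 370/3 ≈ 123.33)
y = 10 (y = -2*(-5) = 10)
h = -11 (h = ((10 - 6)*(-11))/4 = (4*(-11))/4 = (1/4)*(-44) = -11)
p(t) = 9 - 5*t (p(t) = -5*t + 1*9 = -5*t + 9 = 9 - 5*t)
(Z - 25*p(3)*(-2))*h = (370/3 - 25*(9 - 5*3)*(-2))*(-11) = (370/3 - 25*(9 - 15)*(-2))*(-11) = (370/3 - (-150)*(-2))*(-11) = (370/3 - 25*12)*(-11) = (370/3 - 300)*(-11) = -530/3*(-11) = 5830/3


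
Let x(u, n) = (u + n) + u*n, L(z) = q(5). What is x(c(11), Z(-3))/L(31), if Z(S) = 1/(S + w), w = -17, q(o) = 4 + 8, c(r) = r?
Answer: 13/15 ≈ 0.86667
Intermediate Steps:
q(o) = 12
L(z) = 12
Z(S) = 1/(-17 + S) (Z(S) = 1/(S - 17) = 1/(-17 + S))
x(u, n) = n + u + n*u (x(u, n) = (n + u) + n*u = n + u + n*u)
x(c(11), Z(-3))/L(31) = (1/(-17 - 3) + 11 + 11/(-17 - 3))/12 = (1/(-20) + 11 + 11/(-20))*(1/12) = (-1/20 + 11 - 1/20*11)*(1/12) = (-1/20 + 11 - 11/20)*(1/12) = (52/5)*(1/12) = 13/15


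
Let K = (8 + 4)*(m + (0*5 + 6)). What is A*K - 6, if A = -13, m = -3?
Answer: -474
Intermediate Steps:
K = 36 (K = (8 + 4)*(-3 + (0*5 + 6)) = 12*(-3 + (0 + 6)) = 12*(-3 + 6) = 12*3 = 36)
A*K - 6 = -13*36 - 6 = -468 - 6 = -474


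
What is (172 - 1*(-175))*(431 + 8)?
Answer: 152333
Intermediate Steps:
(172 - 1*(-175))*(431 + 8) = (172 + 175)*439 = 347*439 = 152333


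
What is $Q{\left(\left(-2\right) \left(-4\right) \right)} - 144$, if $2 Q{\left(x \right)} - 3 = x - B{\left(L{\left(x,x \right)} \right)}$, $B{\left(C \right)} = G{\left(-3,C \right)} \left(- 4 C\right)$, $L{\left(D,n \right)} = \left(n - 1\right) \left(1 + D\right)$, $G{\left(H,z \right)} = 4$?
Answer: $\frac{731}{2} \approx 365.5$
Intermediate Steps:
$L{\left(D,n \right)} = \left(1 + D\right) \left(-1 + n\right)$ ($L{\left(D,n \right)} = \left(-1 + n\right) \left(1 + D\right) = \left(1 + D\right) \left(-1 + n\right)$)
$B{\left(C \right)} = - 16 C$ ($B{\left(C \right)} = 4 \left(- 4 C\right) = - 16 C$)
$Q{\left(x \right)} = - \frac{13}{2} + \frac{x}{2} + 8 x^{2}$ ($Q{\left(x \right)} = \frac{3}{2} + \frac{x - - 16 \left(-1 + x - x + x x\right)}{2} = \frac{3}{2} + \frac{x - - 16 \left(-1 + x - x + x^{2}\right)}{2} = \frac{3}{2} + \frac{x - - 16 \left(-1 + x^{2}\right)}{2} = \frac{3}{2} + \frac{x - \left(16 - 16 x^{2}\right)}{2} = \frac{3}{2} + \frac{x + \left(-16 + 16 x^{2}\right)}{2} = \frac{3}{2} + \frac{-16 + x + 16 x^{2}}{2} = \frac{3}{2} + \left(-8 + \frac{x}{2} + 8 x^{2}\right) = - \frac{13}{2} + \frac{x}{2} + 8 x^{2}$)
$Q{\left(\left(-2\right) \left(-4\right) \right)} - 144 = \left(- \frac{13}{2} + \frac{\left(-2\right) \left(-4\right)}{2} + 8 \left(\left(-2\right) \left(-4\right)\right)^{2}\right) - 144 = \left(- \frac{13}{2} + \frac{1}{2} \cdot 8 + 8 \cdot 8^{2}\right) - 144 = \left(- \frac{13}{2} + 4 + 8 \cdot 64\right) - 144 = \left(- \frac{13}{2} + 4 + 512\right) - 144 = \frac{1019}{2} - 144 = \frac{731}{2}$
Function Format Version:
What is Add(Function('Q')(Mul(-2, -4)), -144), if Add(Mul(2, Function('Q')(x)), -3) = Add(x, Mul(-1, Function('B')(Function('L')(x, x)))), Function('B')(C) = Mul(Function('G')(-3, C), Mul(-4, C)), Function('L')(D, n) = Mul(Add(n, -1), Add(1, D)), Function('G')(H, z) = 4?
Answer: Rational(731, 2) ≈ 365.50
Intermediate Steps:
Function('L')(D, n) = Mul(Add(1, D), Add(-1, n)) (Function('L')(D, n) = Mul(Add(-1, n), Add(1, D)) = Mul(Add(1, D), Add(-1, n)))
Function('B')(C) = Mul(-16, C) (Function('B')(C) = Mul(4, Mul(-4, C)) = Mul(-16, C))
Function('Q')(x) = Add(Rational(-13, 2), Mul(Rational(1, 2), x), Mul(8, Pow(x, 2))) (Function('Q')(x) = Add(Rational(3, 2), Mul(Rational(1, 2), Add(x, Mul(-1, Mul(-16, Add(-1, x, Mul(-1, x), Mul(x, x))))))) = Add(Rational(3, 2), Mul(Rational(1, 2), Add(x, Mul(-1, Mul(-16, Add(-1, x, Mul(-1, x), Pow(x, 2))))))) = Add(Rational(3, 2), Mul(Rational(1, 2), Add(x, Mul(-1, Mul(-16, Add(-1, Pow(x, 2))))))) = Add(Rational(3, 2), Mul(Rational(1, 2), Add(x, Mul(-1, Add(16, Mul(-16, Pow(x, 2))))))) = Add(Rational(3, 2), Mul(Rational(1, 2), Add(x, Add(-16, Mul(16, Pow(x, 2)))))) = Add(Rational(3, 2), Mul(Rational(1, 2), Add(-16, x, Mul(16, Pow(x, 2))))) = Add(Rational(3, 2), Add(-8, Mul(Rational(1, 2), x), Mul(8, Pow(x, 2)))) = Add(Rational(-13, 2), Mul(Rational(1, 2), x), Mul(8, Pow(x, 2))))
Add(Function('Q')(Mul(-2, -4)), -144) = Add(Add(Rational(-13, 2), Mul(Rational(1, 2), Mul(-2, -4)), Mul(8, Pow(Mul(-2, -4), 2))), -144) = Add(Add(Rational(-13, 2), Mul(Rational(1, 2), 8), Mul(8, Pow(8, 2))), -144) = Add(Add(Rational(-13, 2), 4, Mul(8, 64)), -144) = Add(Add(Rational(-13, 2), 4, 512), -144) = Add(Rational(1019, 2), -144) = Rational(731, 2)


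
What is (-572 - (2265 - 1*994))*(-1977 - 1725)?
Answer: 6822786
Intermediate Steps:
(-572 - (2265 - 1*994))*(-1977 - 1725) = (-572 - (2265 - 994))*(-3702) = (-572 - 1*1271)*(-3702) = (-572 - 1271)*(-3702) = -1843*(-3702) = 6822786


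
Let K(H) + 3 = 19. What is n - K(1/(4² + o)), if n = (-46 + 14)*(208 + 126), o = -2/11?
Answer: -10704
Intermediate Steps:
o = -2/11 (o = -2*1/11 = -2/11 ≈ -0.18182)
n = -10688 (n = -32*334 = -10688)
K(H) = 16 (K(H) = -3 + 19 = 16)
n - K(1/(4² + o)) = -10688 - 1*16 = -10688 - 16 = -10704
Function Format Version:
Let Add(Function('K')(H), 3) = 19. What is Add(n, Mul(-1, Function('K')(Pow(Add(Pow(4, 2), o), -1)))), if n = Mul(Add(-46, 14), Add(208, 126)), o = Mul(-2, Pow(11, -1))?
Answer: -10704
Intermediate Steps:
o = Rational(-2, 11) (o = Mul(-2, Rational(1, 11)) = Rational(-2, 11) ≈ -0.18182)
n = -10688 (n = Mul(-32, 334) = -10688)
Function('K')(H) = 16 (Function('K')(H) = Add(-3, 19) = 16)
Add(n, Mul(-1, Function('K')(Pow(Add(Pow(4, 2), o), -1)))) = Add(-10688, Mul(-1, 16)) = Add(-10688, -16) = -10704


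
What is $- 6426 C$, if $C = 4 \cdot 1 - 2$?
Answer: $-12852$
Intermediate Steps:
$C = 2$ ($C = 4 - 2 = 2$)
$- 6426 C = \left(-6426\right) 2 = -12852$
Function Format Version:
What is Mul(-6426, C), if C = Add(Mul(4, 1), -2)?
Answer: -12852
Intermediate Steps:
C = 2 (C = Add(4, -2) = 2)
Mul(-6426, C) = Mul(-6426, 2) = -12852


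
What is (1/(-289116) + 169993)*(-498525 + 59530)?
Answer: -21575592887612065/289116 ≈ -7.4626e+10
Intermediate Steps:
(1/(-289116) + 169993)*(-498525 + 59530) = (-1/289116 + 169993)*(-438995) = (49147696187/289116)*(-438995) = -21575592887612065/289116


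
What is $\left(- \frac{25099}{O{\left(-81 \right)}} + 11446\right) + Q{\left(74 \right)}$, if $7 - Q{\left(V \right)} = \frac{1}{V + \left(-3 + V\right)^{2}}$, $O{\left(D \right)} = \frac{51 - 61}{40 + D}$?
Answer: $- \frac{935563169}{10230} \approx -91453.0$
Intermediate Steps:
$O{\left(D \right)} = - \frac{10}{40 + D}$
$Q{\left(V \right)} = 7 - \frac{1}{V + \left(-3 + V\right)^{2}}$
$\left(- \frac{25099}{O{\left(-81 \right)}} + 11446\right) + Q{\left(74 \right)} = \left(- \frac{25099}{\left(-10\right) \frac{1}{40 - 81}} + 11446\right) + \frac{-1 + 7 \cdot 74 + 7 \left(-3 + 74\right)^{2}}{74 + \left(-3 + 74\right)^{2}} = \left(- \frac{25099}{\left(-10\right) \frac{1}{-41}} + 11446\right) + \frac{-1 + 518 + 7 \cdot 71^{2}}{74 + 71^{2}} = \left(- \frac{25099}{\left(-10\right) \left(- \frac{1}{41}\right)} + 11446\right) + \frac{-1 + 518 + 7 \cdot 5041}{74 + 5041} = \left(- \frac{25099}{\frac{10}{41}} + 11446\right) + \frac{-1 + 518 + 35287}{5115} = \left(\left(-25099\right) \frac{41}{10} + 11446\right) + \frac{1}{5115} \cdot 35804 = \left(- \frac{1029059}{10} + 11446\right) + \frac{35804}{5115} = - \frac{914599}{10} + \frac{35804}{5115} = - \frac{935563169}{10230}$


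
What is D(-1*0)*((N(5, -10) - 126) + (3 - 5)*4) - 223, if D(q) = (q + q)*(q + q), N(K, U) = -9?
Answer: -223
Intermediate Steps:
D(q) = 4*q² (D(q) = (2*q)*(2*q) = 4*q²)
D(-1*0)*((N(5, -10) - 126) + (3 - 5)*4) - 223 = (4*(-1*0)²)*((-9 - 126) + (3 - 5)*4) - 223 = (4*0²)*(-135 - 2*4) - 223 = (4*0)*(-135 - 8) - 223 = 0*(-143) - 223 = 0 - 223 = -223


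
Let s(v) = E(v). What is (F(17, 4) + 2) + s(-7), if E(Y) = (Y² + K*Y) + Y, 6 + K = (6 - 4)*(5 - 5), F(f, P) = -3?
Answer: 83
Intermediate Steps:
K = -6 (K = -6 + (6 - 4)*(5 - 5) = -6 + 2*0 = -6 + 0 = -6)
E(Y) = Y² - 5*Y (E(Y) = (Y² - 6*Y) + Y = Y² - 5*Y)
s(v) = v*(-5 + v)
(F(17, 4) + 2) + s(-7) = (-3 + 2) - 7*(-5 - 7) = -1 - 7*(-12) = -1 + 84 = 83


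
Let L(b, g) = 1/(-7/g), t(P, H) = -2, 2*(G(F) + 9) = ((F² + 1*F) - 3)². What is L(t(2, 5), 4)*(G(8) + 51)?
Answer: -9690/7 ≈ -1384.3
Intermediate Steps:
G(F) = -9 + (-3 + F + F²)²/2 (G(F) = -9 + ((F² + 1*F) - 3)²/2 = -9 + ((F² + F) - 3)²/2 = -9 + ((F + F²) - 3)²/2 = -9 + (-3 + F + F²)²/2)
L(b, g) = -g/7
L(t(2, 5), 4)*(G(8) + 51) = (-⅐*4)*((-9 + (-3 + 8 + 8²)²/2) + 51) = -4*((-9 + (-3 + 8 + 64)²/2) + 51)/7 = -4*((-9 + (½)*69²) + 51)/7 = -4*((-9 + (½)*4761) + 51)/7 = -4*((-9 + 4761/2) + 51)/7 = -4*(4743/2 + 51)/7 = -4/7*4845/2 = -9690/7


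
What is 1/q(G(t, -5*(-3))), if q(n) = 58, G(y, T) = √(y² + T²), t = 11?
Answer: 1/58 ≈ 0.017241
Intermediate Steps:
G(y, T) = √(T² + y²)
1/q(G(t, -5*(-3))) = 1/58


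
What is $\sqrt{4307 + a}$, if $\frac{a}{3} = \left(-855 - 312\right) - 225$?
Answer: $\sqrt{131} \approx 11.446$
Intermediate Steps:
$a = -4176$ ($a = 3 \left(\left(-855 - 312\right) - 225\right) = 3 \left(-1167 - 225\right) = 3 \left(-1392\right) = -4176$)
$\sqrt{4307 + a} = \sqrt{4307 - 4176} = \sqrt{131}$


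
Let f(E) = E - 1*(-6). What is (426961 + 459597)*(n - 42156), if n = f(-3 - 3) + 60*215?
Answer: -25937140848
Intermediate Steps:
f(E) = 6 + E (f(E) = E + 6 = 6 + E)
n = 12900 (n = (6 + (-3 - 3)) + 60*215 = (6 - 6) + 12900 = 0 + 12900 = 12900)
(426961 + 459597)*(n - 42156) = (426961 + 459597)*(12900 - 42156) = 886558*(-29256) = -25937140848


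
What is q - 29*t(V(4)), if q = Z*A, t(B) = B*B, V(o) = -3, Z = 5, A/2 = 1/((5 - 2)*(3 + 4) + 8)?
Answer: -7559/29 ≈ -260.66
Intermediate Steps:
A = 2/29 (A = 2/((5 - 2)*(3 + 4) + 8) = 2/(3*7 + 8) = 2/(21 + 8) = 2/29 ≈ 0.068966)
t(B) = B**2
q = 10/29 (q = 5*(2/29) = 10/29 ≈ 0.34483)
q - 29*t(V(4)) = 10/29 - 29*(-3)**2 = 10/29 - 29*9 = 10/29 - 261 = -7559/29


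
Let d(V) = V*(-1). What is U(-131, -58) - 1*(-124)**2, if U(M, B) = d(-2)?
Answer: -15374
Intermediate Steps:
d(V) = -V
U(M, B) = 2 (U(M, B) = -1*(-2) = 2)
U(-131, -58) - 1*(-124)**2 = 2 - 1*(-124)**2 = 2 - 1*15376 = 2 - 15376 = -15374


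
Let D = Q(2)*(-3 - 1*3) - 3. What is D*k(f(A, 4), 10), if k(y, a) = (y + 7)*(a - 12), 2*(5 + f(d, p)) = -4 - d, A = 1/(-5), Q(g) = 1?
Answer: 9/5 ≈ 1.8000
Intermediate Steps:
A = -⅕ ≈ -0.20000
f(d, p) = -7 - d/2 (f(d, p) = -5 + (-4 - d)/2 = -5 + (-2 - d/2) = -7 - d/2)
k(y, a) = (-12 + a)*(7 + y) (k(y, a) = (7 + y)*(-12 + a) = (-12 + a)*(7 + y))
D = -9 (D = 1*(-3 - 1*3) - 3 = 1*(-3 - 3) - 3 = 1*(-6) - 3 = -6 - 3 = -9)
D*k(f(A, 4), 10) = -9*(-84 - 12*(-7 - ½*(-⅕)) + 7*10 + 10*(-7 - ½*(-⅕))) = -9*(-84 - 12*(-7 + ⅒) + 70 + 10*(-7 + ⅒)) = -9*(-84 - 12*(-69/10) + 70 + 10*(-69/10)) = -9*(-84 + 414/5 + 70 - 69) = -9*(-⅕) = 9/5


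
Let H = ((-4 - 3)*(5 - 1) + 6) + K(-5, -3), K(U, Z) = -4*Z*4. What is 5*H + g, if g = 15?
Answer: 145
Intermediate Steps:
K(U, Z) = -16*Z
H = 26 (H = ((-4 - 3)*(5 - 1) + 6) - 16*(-3) = (-7*4 + 6) + 48 = (-28 + 6) + 48 = -22 + 48 = 26)
5*H + g = 5*26 + 15 = 130 + 15 = 145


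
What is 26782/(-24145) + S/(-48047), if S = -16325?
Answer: -892627629/1160094815 ≈ -0.76944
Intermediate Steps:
26782/(-24145) + S/(-48047) = 26782/(-24145) - 16325/(-48047) = 26782*(-1/24145) - 16325*(-1/48047) = -26782/24145 + 16325/48047 = -892627629/1160094815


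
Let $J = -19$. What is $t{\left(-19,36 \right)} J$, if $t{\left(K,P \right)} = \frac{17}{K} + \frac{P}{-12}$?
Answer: $74$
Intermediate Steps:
$t{\left(K,P \right)} = \frac{17}{K} - \frac{P}{12}$ ($t{\left(K,P \right)} = \frac{17}{K} + P \left(- \frac{1}{12}\right) = \frac{17}{K} - \frac{P}{12}$)
$t{\left(-19,36 \right)} J = \left(\frac{17}{-19} - 3\right) \left(-19\right) = \left(17 \left(- \frac{1}{19}\right) - 3\right) \left(-19\right) = \left(- \frac{17}{19} - 3\right) \left(-19\right) = \left(- \frac{74}{19}\right) \left(-19\right) = 74$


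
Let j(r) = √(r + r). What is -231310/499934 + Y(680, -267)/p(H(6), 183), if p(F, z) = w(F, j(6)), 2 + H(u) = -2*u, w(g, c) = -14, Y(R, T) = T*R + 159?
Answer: 45342644597/3499538 ≈ 12957.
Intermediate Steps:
Y(R, T) = 159 + R*T (Y(R, T) = R*T + 159 = 159 + R*T)
j(r) = √2*√r (j(r) = √(2*r) = √2*√r)
H(u) = -2 - 2*u
p(F, z) = -14
-231310/499934 + Y(680, -267)/p(H(6), 183) = -231310/499934 + (159 + 680*(-267))/(-14) = -231310*1/499934 + (159 - 181560)*(-1/14) = -115655/249967 - 181401*(-1/14) = -115655/249967 + 181401/14 = 45342644597/3499538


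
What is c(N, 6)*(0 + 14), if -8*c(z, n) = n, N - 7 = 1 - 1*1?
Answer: -21/2 ≈ -10.500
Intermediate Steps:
N = 7 (N = 7 + (1 - 1*1) = 7 + (1 - 1) = 7 + 0 = 7)
c(z, n) = -n/8
c(N, 6)*(0 + 14) = (-⅛*6)*(0 + 14) = -¾*14 = -21/2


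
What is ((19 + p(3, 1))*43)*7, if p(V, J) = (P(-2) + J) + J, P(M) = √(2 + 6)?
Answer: 6321 + 602*√2 ≈ 7172.4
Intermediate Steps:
P(M) = 2*√2 (P(M) = √8 = 2*√2)
p(V, J) = 2*J + 2*√2 (p(V, J) = (2*√2 + J) + J = (J + 2*√2) + J = 2*J + 2*√2)
((19 + p(3, 1))*43)*7 = ((19 + (2*1 + 2*√2))*43)*7 = ((19 + (2 + 2*√2))*43)*7 = ((21 + 2*√2)*43)*7 = (903 + 86*√2)*7 = 6321 + 602*√2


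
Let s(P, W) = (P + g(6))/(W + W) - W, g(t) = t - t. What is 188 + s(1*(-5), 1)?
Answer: 369/2 ≈ 184.50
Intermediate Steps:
g(t) = 0
s(P, W) = -W + P/(2*W) (s(P, W) = (P + 0)/(W + W) - W = P/((2*W)) - W = P*(1/(2*W)) - W = P/(2*W) - W = -W + P/(2*W))
188 + s(1*(-5), 1) = 188 + (-1*1 + (½)*(1*(-5))/1) = 188 + (-1 + (½)*(-5)*1) = 188 + (-1 - 5/2) = 188 - 7/2 = 369/2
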